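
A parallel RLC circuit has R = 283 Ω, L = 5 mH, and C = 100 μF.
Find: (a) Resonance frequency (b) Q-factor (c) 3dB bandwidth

Step 1 — Resonance: ω₀ = 1/√(LC) = 1/√(0.005·0.0001) = 1414 rad/s.
Step 2 — f₀ = ω₀/(2π) = 225.1 Hz.
Step 3 — Parallel Q: Q = R/(ω₀L) = 283/(1414·0.005) = 40.02.
Step 4 — Bandwidth: Δω = ω₀/Q = 35.34 rad/s; BW = Δω/(2π) = 5.624 Hz.

(a) f₀ = 225.1 Hz  (b) Q = 40.02  (c) BW = 5.624 Hz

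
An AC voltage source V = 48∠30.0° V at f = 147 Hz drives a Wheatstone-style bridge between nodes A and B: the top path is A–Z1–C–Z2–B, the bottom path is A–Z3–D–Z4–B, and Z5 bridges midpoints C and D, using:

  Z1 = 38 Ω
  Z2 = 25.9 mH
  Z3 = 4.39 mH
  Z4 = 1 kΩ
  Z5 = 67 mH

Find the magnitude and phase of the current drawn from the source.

Step 1 — Angular frequency: ω = 2π·f = 2π·147 = 923.6 rad/s.
Step 2 — Component impedances:
  Z1: Z = R = 38 Ω
  Z2: Z = jωL = j·923.6·0.0259 = 0 + j23.92 Ω
  Z3: Z = jωL = j·923.6·0.00439 = 0 + j4.055 Ω
  Z4: Z = R = 1000 Ω
  Z5: Z = jωL = j·923.6·0.067 = 0 + j61.88 Ω
Step 3 — Bridge requires nodal analysis (the Z5 bridge couples midpoints C and D, so the two paths cannot be reduced to a simple series/parallel combination). Setting node B to ground and injecting 1 A at node A, the 3-node admittance system at A, C, D solves to V_A = Z_AB = 29.25 + j38.28 Ω = 48.17∠52.6° Ω.
Step 4 — Source phasor: V = 48∠30.0° V = 41.57 + j24 V.
Step 5 — Ohm's law: I = V / Z_total = (41.57 + j24) / (29.25 + j38.28) = 0.9198 - j0.3831 A.
Step 6 — Convert to polar: |I| = 0.9964 A, ∠I = -22.6°.

I = 0.9964∠-22.6° A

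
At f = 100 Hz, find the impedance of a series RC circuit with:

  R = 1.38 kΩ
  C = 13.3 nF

Step 1 — Angular frequency: ω = 2π·f = 2π·100 = 628.3 rad/s.
Step 2 — Component impedances:
  R: Z = R = 1380 Ω
  C: Z = 1/(jωC) = -j/(ω·C) = 0 - j1.197e+05 Ω
Step 3 — Series combination: Z_total = R + C = 1380 - j1.197e+05 Ω = 1.197e+05∠-89.3° Ω.

Z = 1380 - j1.197e+05 Ω = 1.197e+05∠-89.3° Ω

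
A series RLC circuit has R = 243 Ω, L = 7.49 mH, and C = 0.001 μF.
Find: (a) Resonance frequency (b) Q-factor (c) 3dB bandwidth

Step 1 — Resonance: ω₀ = 1/√(LC) = 1/√(0.00749·1e-09) = 3.654e+05 rad/s.
Step 2 — f₀ = ω₀/(2π) = 5.815e+04 Hz.
Step 3 — Series Q: Q = ω₀L/R = 3.654e+05·0.00749/243 = 11.26.
Step 4 — Bandwidth: Δω = ω₀/Q = 3.244e+04 rad/s; BW = Δω/(2π) = 5164 Hz.

(a) f₀ = 5.815e+04 Hz  (b) Q = 11.26  (c) BW = 5164 Hz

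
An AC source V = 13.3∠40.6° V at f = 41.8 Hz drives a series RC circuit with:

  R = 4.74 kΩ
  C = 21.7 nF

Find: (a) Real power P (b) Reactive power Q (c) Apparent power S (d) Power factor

Step 1 — Angular frequency: ω = 2π·f = 2π·41.8 = 262.6 rad/s.
Step 2 — Component impedances:
  R: Z = R = 4740 Ω
  C: Z = 1/(jωC) = -j/(ω·C) = 0 - j1.755e+05 Ω
Step 3 — Series combination: Z_total = R + C = 4740 - j1.755e+05 Ω = 1.755e+05∠-88.5° Ω.
Step 4 — Source phasor: V = 13.3∠40.6° V = 10.1 + j8.655 V.
Step 5 — Current: I = V / Z = -4.774e-05 + j5.884e-05 A = 7.577e-05∠129.1° A.
Step 6 — Complex power: S = V·I* = 2.721e-05 - j0.001007 VA.
Step 7 — Real power: P = Re(S) = 2.721e-05 W.
Step 8 — Reactive power: Q = Im(S) = -0.001007 VAR.
Step 9 — Apparent power: |S| = 0.001008 VA.
Step 10 — Power factor: PF = P/|S| = 0.027 (leading).

(a) P = 2.721e-05 W  (b) Q = -0.001007 VAR  (c) S = 0.001008 VA  (d) PF = 0.027 (leading)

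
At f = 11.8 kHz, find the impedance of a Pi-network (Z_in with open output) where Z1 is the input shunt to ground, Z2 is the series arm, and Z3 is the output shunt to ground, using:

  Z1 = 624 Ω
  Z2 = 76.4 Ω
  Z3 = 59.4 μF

Step 1 — Angular frequency: ω = 2π·f = 2π·1.18e+04 = 7.414e+04 rad/s.
Step 2 — Component impedances:
  Z1: Z = R = 624 Ω
  Z2: Z = R = 76.4 Ω
  Z3: Z = 1/(jωC) = -j/(ω·C) = 0 - j0.2271 Ω
Step 3 — With open output, the series arm Z2 and the output shunt Z3 appear in series to ground: Z2 + Z3 = 76.4 - j0.2271 Ω.
Step 4 — Parallel with input shunt Z1: Z_in = Z1 || (Z2 + Z3) = 68.07 - j0.1802 Ω = 68.07∠-0.2° Ω.

Z = 68.07 - j0.1802 Ω = 68.07∠-0.2° Ω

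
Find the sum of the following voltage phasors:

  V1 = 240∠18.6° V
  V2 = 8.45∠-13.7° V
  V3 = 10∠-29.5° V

Step 1 — Convert each phasor to rectangular form:
  V1 = 240·(cos(18.6°) + j·sin(18.6°)) = 227.5 + j76.55 V
  V2 = 8.45·(cos(-13.7°) + j·sin(-13.7°)) = 8.21 - j2.001 V
  V3 = 10·(cos(-29.5°) + j·sin(-29.5°)) = 8.704 - j4.924 V
Step 2 — Sum components: V_total = 244.4 + j69.62 V.
Step 3 — Convert to polar: |V_total| = 254.1 V, ∠V_total = 15.9°.

V_total = 254.1∠15.9° V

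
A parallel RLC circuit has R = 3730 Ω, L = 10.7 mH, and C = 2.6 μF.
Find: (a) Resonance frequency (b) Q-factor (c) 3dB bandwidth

Step 1 — Resonance: ω₀ = 1/√(LC) = 1/√(0.0107·2.6e-06) = 5995 rad/s.
Step 2 — f₀ = ω₀/(2π) = 954.2 Hz.
Step 3 — Parallel Q: Q = R/(ω₀L) = 3730/(5995·0.0107) = 58.14.
Step 4 — Bandwidth: Δω = ω₀/Q = 103.1 rad/s; BW = Δω/(2π) = 16.41 Hz.

(a) f₀ = 954.2 Hz  (b) Q = 58.14  (c) BW = 16.41 Hz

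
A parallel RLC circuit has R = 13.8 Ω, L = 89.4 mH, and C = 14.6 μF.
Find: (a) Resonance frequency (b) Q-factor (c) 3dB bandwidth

Step 1 — Resonance: ω₀ = 1/√(LC) = 1/√(0.0894·1.46e-05) = 875.3 rad/s.
Step 2 — f₀ = ω₀/(2π) = 139.3 Hz.
Step 3 — Parallel Q: Q = R/(ω₀L) = 13.8/(875.3·0.0894) = 0.1764.
Step 4 — Bandwidth: Δω = ω₀/Q = 4963 rad/s; BW = Δω/(2π) = 789.9 Hz.

(a) f₀ = 139.3 Hz  (b) Q = 0.1764  (c) BW = 789.9 Hz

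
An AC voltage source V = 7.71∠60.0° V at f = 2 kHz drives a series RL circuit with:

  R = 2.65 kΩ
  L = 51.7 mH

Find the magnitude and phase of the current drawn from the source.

Step 1 — Angular frequency: ω = 2π·f = 2π·2000 = 1.257e+04 rad/s.
Step 2 — Component impedances:
  R: Z = R = 2650 Ω
  L: Z = jωL = j·1.257e+04·0.0517 = 0 + j649.7 Ω
Step 3 — Series combination: Z_total = R + L = 2650 + j649.7 Ω = 2728∠13.8° Ω.
Step 4 — Source phasor: V = 7.71∠60.0° V = 3.855 + j6.677 V.
Step 5 — Ohm's law: I = V / Z_total = (3.855 + j6.677) / (2650 + j649.7) = 0.001955 + j0.00204 A.
Step 6 — Convert to polar: |I| = 0.002826 A, ∠I = 46.2°.

I = 0.002826∠46.2° A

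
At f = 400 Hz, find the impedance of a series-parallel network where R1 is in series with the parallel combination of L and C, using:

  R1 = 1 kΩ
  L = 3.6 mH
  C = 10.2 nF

Step 1 — Angular frequency: ω = 2π·f = 2π·400 = 2513 rad/s.
Step 2 — Component impedances:
  R1: Z = R = 1000 Ω
  L: Z = jωL = j·2513·0.0036 = 0 + j9.048 Ω
  C: Z = 1/(jωC) = -j/(ω·C) = 0 - j3.901e+04 Ω
Step 3 — Parallel branch: L || C = 1/(1/L + 1/C) = 0 + j9.05 Ω.
Step 4 — Series with R1: Z_total = R1 + (L || C) = 1000 + j9.05 Ω = 1000∠0.5° Ω.

Z = 1000 + j9.05 Ω = 1000∠0.5° Ω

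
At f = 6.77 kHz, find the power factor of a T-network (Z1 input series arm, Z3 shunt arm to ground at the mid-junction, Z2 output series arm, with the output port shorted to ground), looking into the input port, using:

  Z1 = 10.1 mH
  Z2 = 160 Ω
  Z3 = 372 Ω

Step 1 — Angular frequency: ω = 2π·f = 2π·6770 = 4.254e+04 rad/s.
Step 2 — Component impedances:
  Z1: Z = jωL = j·4.254e+04·0.0101 = 0 + j429.6 Ω
  Z2: Z = R = 160 Ω
  Z3: Z = R = 372 Ω
Step 3 — With the output port shorted to ground, the output series arm Z2 runs from the junction to ground; the shunt arm Z3 also runs from the junction to ground. They appear in parallel: Z3 || Z2 = 111.9 Ω.
Step 4 — Series with input arm Z1: Z_in = Z1 + (Z3 || Z2) = 111.9 + j429.6 Ω = 444∠75.4° Ω.
Step 5 — Power factor: PF = cos(φ) = Re(Z)/|Z| = 111.9/444 = 0.252.
Step 6 — Type: Im(Z) = 429.6 ⇒ lagging (phase φ = 75.4°).

PF = 0.252 (lagging, φ = 75.4°)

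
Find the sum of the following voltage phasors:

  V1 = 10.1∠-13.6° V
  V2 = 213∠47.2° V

Step 1 — Convert each phasor to rectangular form:
  V1 = 10.1·(cos(-13.6°) + j·sin(-13.6°)) = 9.817 - j2.375 V
  V2 = 213·(cos(47.2°) + j·sin(47.2°)) = 144.7 + j156.3 V
Step 2 — Sum components: V_total = 154.5 + j153.9 V.
Step 3 — Convert to polar: |V_total| = 218.1 V, ∠V_total = 44.9°.

V_total = 218.1∠44.9° V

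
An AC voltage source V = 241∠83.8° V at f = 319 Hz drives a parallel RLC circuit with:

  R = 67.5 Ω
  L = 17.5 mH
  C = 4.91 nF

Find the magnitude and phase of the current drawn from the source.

Step 1 — Angular frequency: ω = 2π·f = 2π·319 = 2004 rad/s.
Step 2 — Component impedances:
  R: Z = R = 67.5 Ω
  L: Z = jωL = j·2004·0.0175 = 0 + j35.08 Ω
  C: Z = 1/(jωC) = -j/(ω·C) = 0 - j1.016e+05 Ω
Step 3 — Parallel combination: 1/Z_total = 1/R + 1/L + 1/C; Z_total = 14.36 + j27.62 Ω = 31.13∠62.5° Ω.
Step 4 — Source phasor: V = 241∠83.8° V = 26.03 + j239.6 V.
Step 5 — Ohm's law: I = V / Z_total = (26.03 + j239.6) / (14.36 + j27.62) = 7.214 + j2.808 A.
Step 6 — Convert to polar: |I| = 7.741 A, ∠I = 21.3°.

I = 7.741∠21.3° A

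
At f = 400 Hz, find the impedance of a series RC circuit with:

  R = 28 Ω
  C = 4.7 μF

Step 1 — Angular frequency: ω = 2π·f = 2π·400 = 2513 rad/s.
Step 2 — Component impedances:
  R: Z = R = 28 Ω
  C: Z = 1/(jωC) = -j/(ω·C) = 0 - j84.66 Ω
Step 3 — Series combination: Z_total = R + C = 28 - j84.66 Ω = 89.17∠-71.7° Ω.

Z = 28 - j84.66 Ω = 89.17∠-71.7° Ω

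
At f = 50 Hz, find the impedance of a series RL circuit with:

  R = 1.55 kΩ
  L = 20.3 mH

Step 1 — Angular frequency: ω = 2π·f = 2π·50 = 314.2 rad/s.
Step 2 — Component impedances:
  R: Z = R = 1550 Ω
  L: Z = jωL = j·314.2·0.0203 = 0 + j6.377 Ω
Step 3 — Series combination: Z_total = R + L = 1550 + j6.377 Ω = 1550∠0.2° Ω.

Z = 1550 + j6.377 Ω = 1550∠0.2° Ω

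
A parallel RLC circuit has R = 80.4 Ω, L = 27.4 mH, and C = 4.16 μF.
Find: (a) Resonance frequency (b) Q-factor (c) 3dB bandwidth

Step 1 — Resonance: ω₀ = 1/√(LC) = 1/√(0.0274·4.16e-06) = 2962 rad/s.
Step 2 — f₀ = ω₀/(2π) = 471.4 Hz.
Step 3 — Parallel Q: Q = R/(ω₀L) = 80.4/(2962·0.0274) = 0.9907.
Step 4 — Bandwidth: Δω = ω₀/Q = 2990 rad/s; BW = Δω/(2π) = 475.9 Hz.

(a) f₀ = 471.4 Hz  (b) Q = 0.9907  (c) BW = 475.9 Hz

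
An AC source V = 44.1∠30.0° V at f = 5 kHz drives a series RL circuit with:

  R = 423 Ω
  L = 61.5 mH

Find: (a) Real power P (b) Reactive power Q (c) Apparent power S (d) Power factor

Step 1 — Angular frequency: ω = 2π·f = 2π·5000 = 3.142e+04 rad/s.
Step 2 — Component impedances:
  R: Z = R = 423 Ω
  L: Z = jωL = j·3.142e+04·0.0615 = 0 + j1932 Ω
Step 3 — Series combination: Z_total = R + L = 423 + j1932 Ω = 1978∠77.7° Ω.
Step 4 — Source phasor: V = 44.1∠30.0° V = 38.19 + j22.05 V.
Step 5 — Current: I = V / Z = 0.01502 - j0.01648 A = 0.0223∠-47.7° A.
Step 6 — Complex power: S = V·I* = 0.2103 + j0.9605 VA.
Step 7 — Real power: P = Re(S) = 0.2103 W.
Step 8 — Reactive power: Q = Im(S) = 0.9605 VAR.
Step 9 — Apparent power: |S| = 0.9833 VA.
Step 10 — Power factor: PF = P/|S| = 0.2139 (lagging).

(a) P = 0.2103 W  (b) Q = 0.9605 VAR  (c) S = 0.9833 VA  (d) PF = 0.2139 (lagging)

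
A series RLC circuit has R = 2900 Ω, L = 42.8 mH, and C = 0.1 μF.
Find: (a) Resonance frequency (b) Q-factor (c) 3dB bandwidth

Step 1 — Resonance: ω₀ = 1/√(LC) = 1/√(0.0428·1e-07) = 1.529e+04 rad/s.
Step 2 — f₀ = ω₀/(2π) = 2433 Hz.
Step 3 — Series Q: Q = ω₀L/R = 1.529e+04·0.0428/2900 = 0.2256.
Step 4 — Bandwidth: Δω = ω₀/Q = 6.776e+04 rad/s; BW = Δω/(2π) = 1.078e+04 Hz.

(a) f₀ = 2433 Hz  (b) Q = 0.2256  (c) BW = 1.078e+04 Hz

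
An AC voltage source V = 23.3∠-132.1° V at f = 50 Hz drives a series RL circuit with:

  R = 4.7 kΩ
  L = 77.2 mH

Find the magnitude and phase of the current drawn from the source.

Step 1 — Angular frequency: ω = 2π·f = 2π·50 = 314.2 rad/s.
Step 2 — Component impedances:
  R: Z = R = 4700 Ω
  L: Z = jωL = j·314.2·0.0772 = 0 + j24.25 Ω
Step 3 — Series combination: Z_total = R + L = 4700 + j24.25 Ω = 4700∠0.3° Ω.
Step 4 — Source phasor: V = 23.3∠-132.1° V = -15.62 - j17.29 V.
Step 5 — Ohm's law: I = V / Z_total = (-15.62 - j17.29) / (4700 + j24.25) = -0.003342 - j0.003661 A.
Step 6 — Convert to polar: |I| = 0.004957 A, ∠I = -132.4°.

I = 0.004957∠-132.4° A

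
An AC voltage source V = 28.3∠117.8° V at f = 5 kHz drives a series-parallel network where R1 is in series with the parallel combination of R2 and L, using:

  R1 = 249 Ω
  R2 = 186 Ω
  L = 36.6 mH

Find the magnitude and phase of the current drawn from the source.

Step 1 — Angular frequency: ω = 2π·f = 2π·5000 = 3.142e+04 rad/s.
Step 2 — Component impedances:
  R1: Z = R = 249 Ω
  R2: Z = R = 186 Ω
  L: Z = jωL = j·3.142e+04·0.0366 = 0 + j1150 Ω
Step 3 — Parallel branch: R2 || L = 1/(1/R2 + 1/L) = 181.3 + j29.32 Ω.
Step 4 — Series with R1: Z_total = R1 + (R2 || L) = 430.3 + j29.32 Ω = 431.3∠3.9° Ω.
Step 5 — Source phasor: V = 28.3∠117.8° V = -13.2 + j25.03 V.
Step 6 — Ohm's law: I = V / Z_total = (-13.2 + j25.03) / (430.3 + j29.32) = -0.02659 + j0.05999 A.
Step 7 — Convert to polar: |I| = 0.06562 A, ∠I = 113.9°.

I = 0.06562∠113.9° A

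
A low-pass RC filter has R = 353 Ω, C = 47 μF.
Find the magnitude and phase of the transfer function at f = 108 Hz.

Step 1 — Angular frequency: ω = 2π·108 = 678.6 rad/s.
Step 2 — Transfer function: H(jω) = 1/(1 + jωRC).
Step 3 — Denominator: 1 + jωRC = 1 + j·678.6·353·4.7e-05 = 1 + j11.26.
Step 4 — H = 0.007828 - j0.08813.
Step 5 — Magnitude: |H| = 0.08847 (-21.1 dB); phase: φ = -84.9°.

|H| = 0.08847 (-21.1 dB), φ = -84.9°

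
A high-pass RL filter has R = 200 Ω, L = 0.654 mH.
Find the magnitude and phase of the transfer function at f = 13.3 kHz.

Step 1 — Angular frequency: ω = 2π·1.33e+04 = 8.357e+04 rad/s.
Step 2 — Transfer function: H(jω) = jωL/(R + jωL).
Step 3 — Numerator jωL = j·54.65; denominator R + jωL = 200 + j54.65.
Step 4 — H = 0.06948 + j0.2543.
Step 5 — Magnitude: |H| = 0.2636 (-11.6 dB); phase: φ = 74.7°.

|H| = 0.2636 (-11.6 dB), φ = 74.7°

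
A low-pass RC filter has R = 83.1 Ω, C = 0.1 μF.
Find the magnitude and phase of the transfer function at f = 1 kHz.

Step 1 — Angular frequency: ω = 2π·1000 = 6283 rad/s.
Step 2 — Transfer function: H(jω) = 1/(1 + jωRC).
Step 3 — Denominator: 1 + jωRC = 1 + j·6283·83.1·1e-07 = 1 + j0.05221.
Step 4 — H = 0.9973 - j0.05207.
Step 5 — Magnitude: |H| = 0.9986 (-0.0 dB); phase: φ = -3.0°.

|H| = 0.9986 (-0.0 dB), φ = -3.0°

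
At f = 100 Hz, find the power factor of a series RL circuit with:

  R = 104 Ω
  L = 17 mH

Step 1 — Angular frequency: ω = 2π·f = 2π·100 = 628.3 rad/s.
Step 2 — Component impedances:
  R: Z = R = 104 Ω
  L: Z = jωL = j·628.3·0.017 = 0 + j10.68 Ω
Step 3 — Series combination: Z_total = R + L = 104 + j10.68 Ω = 104.5∠5.9° Ω.
Step 4 — Power factor: PF = cos(φ) = Re(Z)/|Z| = 104/104.547 = 0.9948.
Step 5 — Type: Im(Z) = 10.68 ⇒ lagging (phase φ = 5.9°).

PF = 0.9948 (lagging, φ = 5.9°)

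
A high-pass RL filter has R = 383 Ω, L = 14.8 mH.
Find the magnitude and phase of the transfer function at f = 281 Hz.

Step 1 — Angular frequency: ω = 2π·281 = 1766 rad/s.
Step 2 — Transfer function: H(jω) = jωL/(R + jωL).
Step 3 — Numerator jωL = j·26.13; denominator R + jωL = 383 + j26.13.
Step 4 — H = 0.004633 + j0.06791.
Step 5 — Magnitude: |H| = 0.06807 (-23.3 dB); phase: φ = 86.1°.

|H| = 0.06807 (-23.3 dB), φ = 86.1°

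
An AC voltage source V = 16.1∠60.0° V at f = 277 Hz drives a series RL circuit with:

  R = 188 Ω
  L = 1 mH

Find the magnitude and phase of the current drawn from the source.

Step 1 — Angular frequency: ω = 2π·f = 2π·277 = 1740 rad/s.
Step 2 — Component impedances:
  R: Z = R = 188 Ω
  L: Z = jωL = j·1740·0.001 = 0 + j1.74 Ω
Step 3 — Series combination: Z_total = R + L = 188 + j1.74 Ω = 188∠0.5° Ω.
Step 4 — Source phasor: V = 16.1∠60.0° V = 8.05 + j13.94 V.
Step 5 — Ohm's law: I = V / Z_total = (8.05 + j13.94) / (188 + j1.74) = 0.0435 + j0.07376 A.
Step 6 — Convert to polar: |I| = 0.08563 A, ∠I = 59.5°.

I = 0.08563∠59.5° A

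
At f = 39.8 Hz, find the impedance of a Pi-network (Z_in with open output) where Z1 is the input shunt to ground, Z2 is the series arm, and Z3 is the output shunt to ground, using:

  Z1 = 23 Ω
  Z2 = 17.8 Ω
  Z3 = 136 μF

Step 1 — Angular frequency: ω = 2π·f = 2π·39.8 = 250.1 rad/s.
Step 2 — Component impedances:
  Z1: Z = R = 23 Ω
  Z2: Z = R = 17.8 Ω
  Z3: Z = 1/(jωC) = -j/(ω·C) = 0 - j29.4 Ω
Step 3 — With open output, the series arm Z2 and the output shunt Z3 appear in series to ground: Z2 + Z3 = 17.8 - j29.4 Ω.
Step 4 — Parallel with input shunt Z1: Z_in = Z1 || (Z2 + Z3) = 14.47 - j6.15 Ω = 15.72∠-23.0° Ω.

Z = 14.47 - j6.15 Ω = 15.72∠-23.0° Ω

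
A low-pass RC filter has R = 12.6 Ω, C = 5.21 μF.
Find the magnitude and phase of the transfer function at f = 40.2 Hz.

Step 1 — Angular frequency: ω = 2π·40.2 = 252.6 rad/s.
Step 2 — Transfer function: H(jω) = 1/(1 + jωRC).
Step 3 — Denominator: 1 + jωRC = 1 + j·252.6·12.6·5.21e-06 = 1 + j0.01658.
Step 4 — H = 0.9997 - j0.01658.
Step 5 — Magnitude: |H| = 0.9999 (-0.0 dB); phase: φ = -0.9°.

|H| = 0.9999 (-0.0 dB), φ = -0.9°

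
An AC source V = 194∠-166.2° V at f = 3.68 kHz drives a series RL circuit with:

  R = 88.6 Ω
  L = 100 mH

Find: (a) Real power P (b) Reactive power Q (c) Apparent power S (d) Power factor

Step 1 — Angular frequency: ω = 2π·f = 2π·3680 = 2.312e+04 rad/s.
Step 2 — Component impedances:
  R: Z = R = 88.6 Ω
  L: Z = jωL = j·2.312e+04·0.1 = 0 + j2312 Ω
Step 3 — Series combination: Z_total = R + L = 88.6 + j2312 Ω = 2314∠87.8° Ω.
Step 4 — Source phasor: V = 194∠-166.2° V = -188.4 - j46.28 V.
Step 5 — Current: I = V / Z = -0.0231 + j0.0806 A = 0.08384∠106.0° A.
Step 6 — Complex power: S = V·I* = 0.6228 + j16.25 VA.
Step 7 — Real power: P = Re(S) = 0.6228 W.
Step 8 — Reactive power: Q = Im(S) = 16.25 VAR.
Step 9 — Apparent power: |S| = 16.27 VA.
Step 10 — Power factor: PF = P/|S| = 0.03829 (lagging).

(a) P = 0.6228 W  (b) Q = 16.25 VAR  (c) S = 16.27 VA  (d) PF = 0.03829 (lagging)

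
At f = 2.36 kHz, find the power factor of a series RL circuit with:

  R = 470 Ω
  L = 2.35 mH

Step 1 — Angular frequency: ω = 2π·f = 2π·2360 = 1.483e+04 rad/s.
Step 2 — Component impedances:
  R: Z = R = 470 Ω
  L: Z = jωL = j·1.483e+04·0.00235 = 0 + j34.85 Ω
Step 3 — Series combination: Z_total = R + L = 470 + j34.85 Ω = 471.3∠4.2° Ω.
Step 4 — Power factor: PF = cos(φ) = Re(Z)/|Z| = 470/471.29 = 0.9973.
Step 5 — Type: Im(Z) = 34.85 ⇒ lagging (phase φ = 4.2°).

PF = 0.9973 (lagging, φ = 4.2°)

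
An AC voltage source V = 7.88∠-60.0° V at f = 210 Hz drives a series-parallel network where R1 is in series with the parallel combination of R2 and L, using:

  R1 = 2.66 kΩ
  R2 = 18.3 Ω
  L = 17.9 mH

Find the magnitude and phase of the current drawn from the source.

Step 1 — Angular frequency: ω = 2π·f = 2π·210 = 1319 rad/s.
Step 2 — Component impedances:
  R1: Z = R = 2660 Ω
  R2: Z = R = 18.3 Ω
  L: Z = jωL = j·1319·0.0179 = 0 + j23.62 Ω
Step 3 — Parallel branch: R2 || L = 1/(1/R2 + 1/L) = 11.44 + j8.86 Ω.
Step 4 — Series with R1: Z_total = R1 + (R2 || L) = 2671 + j8.86 Ω = 2671∠0.2° Ω.
Step 5 — Source phasor: V = 7.88∠-60.0° V = 3.94 - j6.824 V.
Step 6 — Ohm's law: I = V / Z_total = (3.94 - j6.824) / (2671 + j8.86) = 0.001466 - j0.002559 A.
Step 7 — Convert to polar: |I| = 0.00295 A, ∠I = -60.2°.

I = 0.00295∠-60.2° A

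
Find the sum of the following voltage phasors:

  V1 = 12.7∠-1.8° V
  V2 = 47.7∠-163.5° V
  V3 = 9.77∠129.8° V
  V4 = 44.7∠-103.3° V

Step 1 — Convert each phasor to rectangular form:
  V1 = 12.7·(cos(-1.8°) + j·sin(-1.8°)) = 12.69 - j0.3989 V
  V2 = 47.7·(cos(-163.5°) + j·sin(-163.5°)) = -45.74 - j13.55 V
  V3 = 9.77·(cos(129.8°) + j·sin(129.8°)) = -6.254 + j7.506 V
  V4 = 44.7·(cos(-103.3°) + j·sin(-103.3°)) = -10.28 - j43.5 V
Step 2 — Sum components: V_total = -49.58 - j49.94 V.
Step 3 — Convert to polar: |V_total| = 70.37 V, ∠V_total = -134.8°.

V_total = 70.37∠-134.8° V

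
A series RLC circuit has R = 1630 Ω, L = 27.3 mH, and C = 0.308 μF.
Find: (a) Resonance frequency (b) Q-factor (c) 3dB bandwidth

Step 1 — Resonance condition Im(Z)=0 gives ω₀ = 1/√(LC).
Step 2 — ω₀ = 1/√(0.0273·3.08e-07) = 1.091e+04 rad/s.
Step 3 — f₀ = ω₀/(2π) = 1736 Hz.
Step 4 — Series Q: Q = ω₀L/R = 1.091e+04·0.0273/1630 = 0.1826.
Step 5 — 3dB bandwidth: Δω = ω₀/Q = 5.971e+04 rad/s; BW = Δω/(2π) = 9503 Hz.

(a) f₀ = 1736 Hz  (b) Q = 0.1826  (c) BW = 9503 Hz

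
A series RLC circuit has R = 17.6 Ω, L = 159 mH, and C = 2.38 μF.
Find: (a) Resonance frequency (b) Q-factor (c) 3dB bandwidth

Step 1 — Resonance: ω₀ = 1/√(LC) = 1/√(0.159·2.38e-06) = 1626 rad/s.
Step 2 — f₀ = ω₀/(2π) = 258.7 Hz.
Step 3 — Series Q: Q = ω₀L/R = 1626·0.159/17.6 = 14.69.
Step 4 — Bandwidth: Δω = ω₀/Q = 110.7 rad/s; BW = Δω/(2π) = 17.62 Hz.

(a) f₀ = 258.7 Hz  (b) Q = 14.69  (c) BW = 17.62 Hz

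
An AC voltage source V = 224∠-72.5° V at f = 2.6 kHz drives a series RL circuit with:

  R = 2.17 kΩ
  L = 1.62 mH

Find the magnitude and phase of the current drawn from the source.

Step 1 — Angular frequency: ω = 2π·f = 2π·2600 = 1.634e+04 rad/s.
Step 2 — Component impedances:
  R: Z = R = 2170 Ω
  L: Z = jωL = j·1.634e+04·0.00162 = 0 + j26.46 Ω
Step 3 — Series combination: Z_total = R + L = 2170 + j26.46 Ω = 2170∠0.7° Ω.
Step 4 — Source phasor: V = 224∠-72.5° V = 67.36 - j213.6 V.
Step 5 — Ohm's law: I = V / Z_total = (67.36 - j213.6) / (2170 + j26.46) = 0.02984 - j0.09881 A.
Step 6 — Convert to polar: |I| = 0.1032 A, ∠I = -73.2°.

I = 0.1032∠-73.2° A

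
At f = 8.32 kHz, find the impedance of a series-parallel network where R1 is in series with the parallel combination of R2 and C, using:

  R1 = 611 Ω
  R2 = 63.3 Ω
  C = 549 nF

Step 1 — Angular frequency: ω = 2π·f = 2π·8320 = 5.228e+04 rad/s.
Step 2 — Component impedances:
  R1: Z = R = 611 Ω
  R2: Z = R = 63.3 Ω
  C: Z = 1/(jωC) = -j/(ω·C) = 0 - j34.84 Ω
Step 3 — Parallel branch: R2 || C = 1/(1/R2 + 1/C) = 14.72 - j26.74 Ω.
Step 4 — Series with R1: Z_total = R1 + (R2 || C) = 625.7 - j26.74 Ω = 626.3∠-2.4° Ω.

Z = 625.7 - j26.74 Ω = 626.3∠-2.4° Ω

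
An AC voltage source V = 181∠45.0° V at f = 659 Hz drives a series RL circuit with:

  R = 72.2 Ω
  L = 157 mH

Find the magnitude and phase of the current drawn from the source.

Step 1 — Angular frequency: ω = 2π·f = 2π·659 = 4141 rad/s.
Step 2 — Component impedances:
  R: Z = R = 72.2 Ω
  L: Z = jωL = j·4141·0.157 = 0 + j650.1 Ω
Step 3 — Series combination: Z_total = R + L = 72.2 + j650.1 Ω = 654.1∠83.7° Ω.
Step 4 — Source phasor: V = 181∠45.0° V = 128 + j128 V.
Step 5 — Ohm's law: I = V / Z_total = (128 + j128) / (72.2 + j650.1) = 0.2161 - j0.1729 A.
Step 6 — Convert to polar: |I| = 0.2767 A, ∠I = -38.7°.

I = 0.2767∠-38.7° A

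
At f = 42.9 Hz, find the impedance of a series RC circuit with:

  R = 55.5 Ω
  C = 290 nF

Step 1 — Angular frequency: ω = 2π·f = 2π·42.9 = 269.5 rad/s.
Step 2 — Component impedances:
  R: Z = R = 55.5 Ω
  C: Z = 1/(jωC) = -j/(ω·C) = 0 - j1.279e+04 Ω
Step 3 — Series combination: Z_total = R + C = 55.5 - j1.279e+04 Ω = 1.279e+04∠-89.8° Ω.

Z = 55.5 - j1.279e+04 Ω = 1.279e+04∠-89.8° Ω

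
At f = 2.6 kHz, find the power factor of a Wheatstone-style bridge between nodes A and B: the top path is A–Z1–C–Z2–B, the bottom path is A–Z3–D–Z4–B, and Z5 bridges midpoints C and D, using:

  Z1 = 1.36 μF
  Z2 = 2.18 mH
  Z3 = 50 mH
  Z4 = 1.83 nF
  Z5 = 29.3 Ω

Step 1 — Angular frequency: ω = 2π·f = 2π·2600 = 1.634e+04 rad/s.
Step 2 — Component impedances:
  Z1: Z = 1/(jωC) = -j/(ω·C) = 0 - j45.01 Ω
  Z2: Z = jωL = j·1.634e+04·0.00218 = 0 + j35.61 Ω
  Z3: Z = jωL = j·1.634e+04·0.05 = 0 + j816.8 Ω
  Z4: Z = 1/(jωC) = -j/(ω·C) = 0 - j3.345e+04 Ω
  Z5: Z = R = 29.3 Ω
Step 3 — Bridge requires nodal analysis (the Z5 bridge couples midpoints C and D, so the two paths cannot be reduced to a simple series/parallel combination). Setting node B to ground and injecting 1 A at node A, the 3-node admittance system at A, C, D solves to V_A = Z_AB = 0.09591 - j11.98 Ω = 11.98∠-89.5° Ω.
Step 4 — Power factor: PF = cos(φ) = Re(Z)/|Z| = 0.095907/11.981 = 0.008005.
Step 5 — Type: Im(Z) = -11.98 ⇒ leading (phase φ = -89.5°).

PF = 0.008005 (leading, φ = -89.5°)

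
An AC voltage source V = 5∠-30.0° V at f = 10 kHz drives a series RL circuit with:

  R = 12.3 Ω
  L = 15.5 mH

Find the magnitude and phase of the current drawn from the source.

Step 1 — Angular frequency: ω = 2π·f = 2π·1e+04 = 6.283e+04 rad/s.
Step 2 — Component impedances:
  R: Z = R = 12.3 Ω
  L: Z = jωL = j·6.283e+04·0.0155 = 0 + j973.9 Ω
Step 3 — Series combination: Z_total = R + L = 12.3 + j973.9 Ω = 974∠89.3° Ω.
Step 4 — Source phasor: V = 5∠-30.0° V = 4.33 - j2.5 V.
Step 5 — Ohm's law: I = V / Z_total = (4.33 - j2.5) / (12.3 + j973.9) = -0.00251 - j0.004478 A.
Step 6 — Convert to polar: |I| = 0.005134 A, ∠I = -119.3°.

I = 0.005134∠-119.3° A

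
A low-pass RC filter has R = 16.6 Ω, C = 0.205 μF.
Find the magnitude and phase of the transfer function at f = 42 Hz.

Step 1 — Angular frequency: ω = 2π·42 = 263.9 rad/s.
Step 2 — Transfer function: H(jω) = 1/(1 + jωRC).
Step 3 — Denominator: 1 + jωRC = 1 + j·263.9·16.6·2.05e-07 = 1 + j0.000898.
Step 4 — H = 1 - j0.000898.
Step 5 — Magnitude: |H| = 1 (-0.0 dB); phase: φ = -0.1°.

|H| = 1 (-0.0 dB), φ = -0.1°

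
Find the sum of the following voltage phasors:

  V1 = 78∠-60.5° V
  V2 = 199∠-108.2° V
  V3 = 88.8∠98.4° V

Step 1 — Convert each phasor to rectangular form:
  V1 = 78·(cos(-60.5°) + j·sin(-60.5°)) = 38.41 - j67.89 V
  V2 = 199·(cos(-108.2°) + j·sin(-108.2°)) = -62.15 - j189 V
  V3 = 88.8·(cos(98.4°) + j·sin(98.4°)) = -12.97 + j87.85 V
Step 2 — Sum components: V_total = -36.72 - j169.1 V.
Step 3 — Convert to polar: |V_total| = 173 V, ∠V_total = -102.3°.

V_total = 173∠-102.3° V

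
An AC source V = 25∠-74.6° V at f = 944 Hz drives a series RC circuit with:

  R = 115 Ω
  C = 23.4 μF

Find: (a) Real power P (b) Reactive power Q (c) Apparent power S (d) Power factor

Step 1 — Angular frequency: ω = 2π·f = 2π·944 = 5931 rad/s.
Step 2 — Component impedances:
  R: Z = R = 115 Ω
  C: Z = 1/(jωC) = -j/(ω·C) = 0 - j7.205 Ω
Step 3 — Series combination: Z_total = R + C = 115 - j7.205 Ω = 115.2∠-3.6° Ω.
Step 4 — Source phasor: V = 25∠-74.6° V = 6.639 - j24.1 V.
Step 5 — Current: I = V / Z = 0.07058 - j0.2052 A = 0.217∠-71.0° A.
Step 6 — Complex power: S = V·I* = 5.414 - j0.3392 VA.
Step 7 — Real power: P = Re(S) = 5.414 W.
Step 8 — Reactive power: Q = Im(S) = -0.3392 VAR.
Step 9 — Apparent power: |S| = 5.424 VA.
Step 10 — Power factor: PF = P/|S| = 0.998 (leading).

(a) P = 5.414 W  (b) Q = -0.3392 VAR  (c) S = 5.424 VA  (d) PF = 0.998 (leading)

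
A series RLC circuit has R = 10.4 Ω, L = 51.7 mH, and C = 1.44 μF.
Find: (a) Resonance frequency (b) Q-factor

Step 1 — Resonance condition Im(Z)=0 gives ω₀ = 1/√(LC).
Step 2 — ω₀ = 1/√(0.0517·1.44e-06) = 3665 rad/s.
Step 3 — f₀ = ω₀/(2π) = 583.3 Hz.
Step 4 — Series Q: Q = ω₀L/R = 3665·0.0517/10.4 = 18.22.

(a) f₀ = 583.3 Hz  (b) Q = 18.22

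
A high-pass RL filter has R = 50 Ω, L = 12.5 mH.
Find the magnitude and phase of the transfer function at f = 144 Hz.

Step 1 — Angular frequency: ω = 2π·144 = 904.8 rad/s.
Step 2 — Transfer function: H(jω) = jωL/(R + jωL).
Step 3 — Numerator jωL = j·11.31; denominator R + jωL = 50 + j11.31.
Step 4 — H = 0.04867 + j0.2152.
Step 5 — Magnitude: |H| = 0.2206 (-13.1 dB); phase: φ = 77.3°.

|H| = 0.2206 (-13.1 dB), φ = 77.3°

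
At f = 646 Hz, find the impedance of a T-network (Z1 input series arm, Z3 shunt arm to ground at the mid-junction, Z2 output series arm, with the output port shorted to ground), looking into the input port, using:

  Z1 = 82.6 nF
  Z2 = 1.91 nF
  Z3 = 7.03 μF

Step 1 — Angular frequency: ω = 2π·f = 2π·646 = 4059 rad/s.
Step 2 — Component impedances:
  Z1: Z = 1/(jωC) = -j/(ω·C) = 0 - j2983 Ω
  Z2: Z = 1/(jωC) = -j/(ω·C) = 0 - j1.29e+05 Ω
  Z3: Z = 1/(jωC) = -j/(ω·C) = 0 - j35.05 Ω
Step 3 — With the output port shorted to ground, the output series arm Z2 runs from the junction to ground; the shunt arm Z3 also runs from the junction to ground. They appear in parallel: Z3 || Z2 = 0 - j35.04 Ω.
Step 4 — Series with input arm Z1: Z_in = Z1 + (Z3 || Z2) = 0 - j3018 Ω = 3018∠-90.0° Ω.

Z = 0 - j3018 Ω = 3018∠-90.0° Ω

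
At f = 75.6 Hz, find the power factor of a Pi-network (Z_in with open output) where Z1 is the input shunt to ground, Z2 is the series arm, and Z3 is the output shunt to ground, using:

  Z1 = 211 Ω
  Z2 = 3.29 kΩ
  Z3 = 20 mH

Step 1 — Angular frequency: ω = 2π·f = 2π·75.6 = 475 rad/s.
Step 2 — Component impedances:
  Z1: Z = R = 211 Ω
  Z2: Z = R = 3290 Ω
  Z3: Z = jωL = j·475·0.02 = 0 + j9.5 Ω
Step 3 — With open output, the series arm Z2 and the output shunt Z3 appear in series to ground: Z2 + Z3 = 3290 + j9.5 Ω.
Step 4 — Parallel with input shunt Z1: Z_in = Z1 || (Z2 + Z3) = 198.3 + j0.03451 Ω = 198.3∠0.0° Ω.
Step 5 — Power factor: PF = cos(φ) = Re(Z)/|Z| = 198.3/198.3 = 1.
Step 6 — Type: Im(Z) = 0.03451 ⇒ lagging (phase φ = 0.0°).

PF = 1 (lagging, φ = 0.0°)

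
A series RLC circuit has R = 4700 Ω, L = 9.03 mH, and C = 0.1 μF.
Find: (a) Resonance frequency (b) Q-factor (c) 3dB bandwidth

Step 1 — Resonance: ω₀ = 1/√(LC) = 1/√(0.00903·1e-07) = 3.328e+04 rad/s.
Step 2 — f₀ = ω₀/(2π) = 5296 Hz.
Step 3 — Series Q: Q = ω₀L/R = 3.328e+04·0.00903/4700 = 0.06394.
Step 4 — Bandwidth: Δω = ω₀/Q = 5.205e+05 rad/s; BW = Δω/(2π) = 8.284e+04 Hz.

(a) f₀ = 5296 Hz  (b) Q = 0.06394  (c) BW = 8.284e+04 Hz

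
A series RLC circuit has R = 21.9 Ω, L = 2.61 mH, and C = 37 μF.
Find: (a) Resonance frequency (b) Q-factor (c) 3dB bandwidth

Step 1 — Resonance condition Im(Z)=0 gives ω₀ = 1/√(LC).
Step 2 — ω₀ = 1/√(0.00261·3.7e-05) = 3218 rad/s.
Step 3 — f₀ = ω₀/(2π) = 512.2 Hz.
Step 4 — Series Q: Q = ω₀L/R = 3218·0.00261/21.9 = 0.3835.
Step 5 — 3dB bandwidth: Δω = ω₀/Q = 8391 rad/s; BW = Δω/(2π) = 1335 Hz.

(a) f₀ = 512.2 Hz  (b) Q = 0.3835  (c) BW = 1335 Hz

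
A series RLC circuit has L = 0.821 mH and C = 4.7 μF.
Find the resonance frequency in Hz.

Step 1 — Resonance condition Im(Z)=0 gives ω₀ = 1/√(LC).
Step 2 — ω₀ = 1/√(0.000821·4.7e-06) = 1.61e+04 rad/s.
Step 3 — f₀ = ω₀/(2π) = 2562 Hz.

f₀ = 2562 Hz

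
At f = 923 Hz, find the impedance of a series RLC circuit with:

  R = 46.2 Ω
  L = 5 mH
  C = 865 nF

Step 1 — Angular frequency: ω = 2π·f = 2π·923 = 5799 rad/s.
Step 2 — Component impedances:
  R: Z = R = 46.2 Ω
  L: Z = jωL = j·5799·0.005 = 0 + j29 Ω
  C: Z = 1/(jωC) = -j/(ω·C) = 0 - j199.3 Ω
Step 3 — Series combination: Z_total = R + L + C = 46.2 - j170.3 Ω = 176.5∠-74.8° Ω.

Z = 46.2 - j170.3 Ω = 176.5∠-74.8° Ω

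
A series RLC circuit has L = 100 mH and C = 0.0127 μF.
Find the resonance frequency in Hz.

Step 1 — Resonance condition Im(Z)=0 gives ω₀ = 1/√(LC).
Step 2 — ω₀ = 1/√(0.1·1.27e-08) = 2.806e+04 rad/s.
Step 3 — f₀ = ω₀/(2π) = 4466 Hz.

f₀ = 4466 Hz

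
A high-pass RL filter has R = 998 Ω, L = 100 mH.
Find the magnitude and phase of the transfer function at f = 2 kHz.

Step 1 — Angular frequency: ω = 2π·2000 = 1.257e+04 rad/s.
Step 2 — Transfer function: H(jω) = jωL/(R + jωL).
Step 3 — Numerator jωL = j·1257; denominator R + jωL = 998 + j1257.
Step 4 — H = 0.6132 + j0.487.
Step 5 — Magnitude: |H| = 0.7831 (-2.1 dB); phase: φ = 38.5°.

|H| = 0.7831 (-2.1 dB), φ = 38.5°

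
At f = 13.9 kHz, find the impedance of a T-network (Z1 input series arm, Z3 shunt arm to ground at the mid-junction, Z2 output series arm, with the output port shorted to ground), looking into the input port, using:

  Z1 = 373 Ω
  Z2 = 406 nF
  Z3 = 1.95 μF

Step 1 — Angular frequency: ω = 2π·f = 2π·1.39e+04 = 8.734e+04 rad/s.
Step 2 — Component impedances:
  Z1: Z = R = 373 Ω
  Z2: Z = 1/(jωC) = -j/(ω·C) = 0 - j28.2 Ω
  Z3: Z = 1/(jωC) = -j/(ω·C) = 0 - j5.872 Ω
Step 3 — With the output port shorted to ground, the output series arm Z2 runs from the junction to ground; the shunt arm Z3 also runs from the junction to ground. They appear in parallel: Z3 || Z2 = 0 - j4.86 Ω.
Step 4 — Series with input arm Z1: Z_in = Z1 + (Z3 || Z2) = 373 - j4.86 Ω = 373∠-0.7° Ω.

Z = 373 - j4.86 Ω = 373∠-0.7° Ω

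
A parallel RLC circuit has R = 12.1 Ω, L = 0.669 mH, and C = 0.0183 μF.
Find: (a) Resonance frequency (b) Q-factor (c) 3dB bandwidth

Step 1 — Resonance: ω₀ = 1/√(LC) = 1/√(0.000669·1.83e-08) = 2.858e+05 rad/s.
Step 2 — f₀ = ω₀/(2π) = 4.549e+04 Hz.
Step 3 — Parallel Q: Q = R/(ω₀L) = 12.1/(2.858e+05·0.000669) = 0.06328.
Step 4 — Bandwidth: Δω = ω₀/Q = 4.516e+06 rad/s; BW = Δω/(2π) = 7.188e+05 Hz.

(a) f₀ = 4.549e+04 Hz  (b) Q = 0.06328  (c) BW = 7.188e+05 Hz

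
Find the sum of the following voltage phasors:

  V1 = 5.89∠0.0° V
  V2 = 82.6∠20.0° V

Step 1 — Convert each phasor to rectangular form:
  V1 = 5.89·(cos(0.0°) + j·sin(0.0°)) = 5.89 V
  V2 = 82.6·(cos(20.0°) + j·sin(20.0°)) = 77.62 + j28.25 V
Step 2 — Sum components: V_total = 83.51 + j28.25 V.
Step 3 — Convert to polar: |V_total| = 88.16 V, ∠V_total = 18.7°.

V_total = 88.16∠18.7° V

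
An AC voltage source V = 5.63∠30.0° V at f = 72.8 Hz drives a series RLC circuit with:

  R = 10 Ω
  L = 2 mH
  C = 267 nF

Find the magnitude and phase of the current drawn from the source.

Step 1 — Angular frequency: ω = 2π·f = 2π·72.8 = 457.4 rad/s.
Step 2 — Component impedances:
  R: Z = R = 10 Ω
  L: Z = jωL = j·457.4·0.002 = 0 + j0.9148 Ω
  C: Z = 1/(jωC) = -j/(ω·C) = 0 - j8188 Ω
Step 3 — Series combination: Z_total = R + L + C = 10 - j8187 Ω = 8187∠-89.9° Ω.
Step 4 — Source phasor: V = 5.63∠30.0° V = 4.876 + j2.815 V.
Step 5 — Ohm's law: I = V / Z_total = (4.876 + j2.815) / (10 - j8187) = -0.0003431 + j0.000596 A.
Step 6 — Convert to polar: |I| = 0.0006877 A, ∠I = 119.9°.

I = 0.0006877∠119.9° A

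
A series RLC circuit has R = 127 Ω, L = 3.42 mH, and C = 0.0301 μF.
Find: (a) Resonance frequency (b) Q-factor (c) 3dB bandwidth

Step 1 — Resonance: ω₀ = 1/√(LC) = 1/√(0.00342·3.01e-08) = 9.856e+04 rad/s.
Step 2 — f₀ = ω₀/(2π) = 1.569e+04 Hz.
Step 3 — Series Q: Q = ω₀L/R = 9.856e+04·0.00342/127 = 2.654.
Step 4 — Bandwidth: Δω = ω₀/Q = 3.713e+04 rad/s; BW = Δω/(2π) = 5910 Hz.

(a) f₀ = 1.569e+04 Hz  (b) Q = 2.654  (c) BW = 5910 Hz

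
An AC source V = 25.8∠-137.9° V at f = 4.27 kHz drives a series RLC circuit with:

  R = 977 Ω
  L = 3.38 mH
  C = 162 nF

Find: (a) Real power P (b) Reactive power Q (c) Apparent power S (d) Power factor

Step 1 — Angular frequency: ω = 2π·f = 2π·4270 = 2.683e+04 rad/s.
Step 2 — Component impedances:
  R: Z = R = 977 Ω
  L: Z = jωL = j·2.683e+04·0.00338 = 0 + j90.68 Ω
  C: Z = 1/(jωC) = -j/(ω·C) = 0 - j230.1 Ω
Step 3 — Series combination: Z_total = R + L + C = 977 - j139.4 Ω = 986.9∠-8.1° Ω.
Step 4 — Source phasor: V = 25.8∠-137.9° V = -19.14 - j17.3 V.
Step 5 — Current: I = V / Z = -0.01673 - j0.02009 A = 0.02614∠-129.8° A.
Step 6 — Complex power: S = V·I* = 0.6677 - j0.09527 VA.
Step 7 — Real power: P = Re(S) = 0.6677 W.
Step 8 — Reactive power: Q = Im(S) = -0.09527 VAR.
Step 9 — Apparent power: |S| = 0.6745 VA.
Step 10 — Power factor: PF = P/|S| = 0.99 (leading).

(a) P = 0.6677 W  (b) Q = -0.09527 VAR  (c) S = 0.6745 VA  (d) PF = 0.99 (leading)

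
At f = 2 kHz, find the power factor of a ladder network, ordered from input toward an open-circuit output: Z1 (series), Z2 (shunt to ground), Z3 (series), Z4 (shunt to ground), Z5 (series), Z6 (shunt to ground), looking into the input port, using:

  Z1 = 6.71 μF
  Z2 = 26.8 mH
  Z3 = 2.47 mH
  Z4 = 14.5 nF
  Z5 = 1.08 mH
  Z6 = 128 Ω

Step 1 — Angular frequency: ω = 2π·f = 2π·2000 = 1.257e+04 rad/s.
Step 2 — Component impedances:
  Z1: Z = 1/(jωC) = -j/(ω·C) = 0 - j11.86 Ω
  Z2: Z = jωL = j·1.257e+04·0.0268 = 0 + j336.8 Ω
  Z3: Z = jωL = j·1.257e+04·0.00247 = 0 + j31.04 Ω
  Z4: Z = 1/(jωC) = -j/(ω·C) = 0 - j5488 Ω
  Z5: Z = jωL = j·1.257e+04·0.00108 = 0 + j13.57 Ω
  Z6: Z = R = 128 Ω
Step 3 — Ladder network (open output): work backward from the far end, alternating series and parallel combinations. Z_in = 91.29 + j56.21 Ω = 107.2∠31.6° Ω.
Step 4 — Power factor: PF = cos(φ) = Re(Z)/|Z| = 91.291/107.21 = 0.8515.
Step 5 — Type: Im(Z) = 56.21 ⇒ lagging (phase φ = 31.6°).

PF = 0.8515 (lagging, φ = 31.6°)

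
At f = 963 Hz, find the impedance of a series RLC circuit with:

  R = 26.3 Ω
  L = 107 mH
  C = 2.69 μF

Step 1 — Angular frequency: ω = 2π·f = 2π·963 = 6051 rad/s.
Step 2 — Component impedances:
  R: Z = R = 26.3 Ω
  L: Z = jωL = j·6051·0.107 = 0 + j647.4 Ω
  C: Z = 1/(jωC) = -j/(ω·C) = 0 - j61.44 Ω
Step 3 — Series combination: Z_total = R + L + C = 26.3 + j586 Ω = 586.6∠87.4° Ω.

Z = 26.3 + j586 Ω = 586.6∠87.4° Ω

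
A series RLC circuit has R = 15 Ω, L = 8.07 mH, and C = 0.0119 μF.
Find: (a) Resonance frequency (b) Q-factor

Step 1 — Resonance condition Im(Z)=0 gives ω₀ = 1/√(LC).
Step 2 — ω₀ = 1/√(0.00807·1.19e-08) = 1.02e+05 rad/s.
Step 3 — f₀ = ω₀/(2π) = 1.624e+04 Hz.
Step 4 — Series Q: Q = ω₀L/R = 1.02e+05·0.00807/15 = 54.9.

(a) f₀ = 1.624e+04 Hz  (b) Q = 54.9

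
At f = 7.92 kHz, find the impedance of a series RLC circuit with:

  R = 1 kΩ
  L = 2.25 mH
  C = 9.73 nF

Step 1 — Angular frequency: ω = 2π·f = 2π·7920 = 4.976e+04 rad/s.
Step 2 — Component impedances:
  R: Z = R = 1000 Ω
  L: Z = jωL = j·4.976e+04·0.00225 = 0 + j112 Ω
  C: Z = 1/(jωC) = -j/(ω·C) = 0 - j2065 Ω
Step 3 — Series combination: Z_total = R + L + C = 1000 - j1953 Ω = 2194∠-62.9° Ω.

Z = 1000 - j1953 Ω = 2194∠-62.9° Ω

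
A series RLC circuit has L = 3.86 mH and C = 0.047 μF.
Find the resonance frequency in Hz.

Step 1 — Resonance condition Im(Z)=0 gives ω₀ = 1/√(LC).
Step 2 — ω₀ = 1/√(0.00386·4.7e-08) = 7.424e+04 rad/s.
Step 3 — f₀ = ω₀/(2π) = 1.182e+04 Hz.

f₀ = 1.182e+04 Hz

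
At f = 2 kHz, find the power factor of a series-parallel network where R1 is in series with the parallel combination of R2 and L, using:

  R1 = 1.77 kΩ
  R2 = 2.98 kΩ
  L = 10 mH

Step 1 — Angular frequency: ω = 2π·f = 2π·2000 = 1.257e+04 rad/s.
Step 2 — Component impedances:
  R1: Z = R = 1770 Ω
  R2: Z = R = 2980 Ω
  L: Z = jωL = j·1.257e+04·0.01 = 0 + j125.7 Ω
Step 3 — Parallel branch: R2 || L = 1/(1/R2 + 1/L) = 5.29 + j125.4 Ω.
Step 4 — Series with R1: Z_total = R1 + (R2 || L) = 1775 + j125.4 Ω = 1780∠4.0° Ω.
Step 5 — Power factor: PF = cos(φ) = Re(Z)/|Z| = 1775.3/1779.7 = 0.9975.
Step 6 — Type: Im(Z) = 125.4 ⇒ lagging (phase φ = 4.0°).

PF = 0.9975 (lagging, φ = 4.0°)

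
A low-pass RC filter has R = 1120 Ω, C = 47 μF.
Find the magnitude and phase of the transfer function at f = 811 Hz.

Step 1 — Angular frequency: ω = 2π·811 = 5096 rad/s.
Step 2 — Transfer function: H(jω) = 1/(1 + jωRC).
Step 3 — Denominator: 1 + jωRC = 1 + j·5096·1120·4.7e-05 = 1 + j268.2.
Step 4 — H = 1.39e-05 - j0.003728.
Step 5 — Magnitude: |H| = 0.003728 (-48.6 dB); phase: φ = -89.8°.

|H| = 0.003728 (-48.6 dB), φ = -89.8°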